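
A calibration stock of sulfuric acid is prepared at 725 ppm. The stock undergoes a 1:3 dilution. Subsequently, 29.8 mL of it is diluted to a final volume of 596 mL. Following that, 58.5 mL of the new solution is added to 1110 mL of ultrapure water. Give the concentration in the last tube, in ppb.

605 ppb

Overall dilution factor = 3 × 20 × 19.97 = 1198.
725 ppm / 1198 = 0.605 ppm = 605 ppb.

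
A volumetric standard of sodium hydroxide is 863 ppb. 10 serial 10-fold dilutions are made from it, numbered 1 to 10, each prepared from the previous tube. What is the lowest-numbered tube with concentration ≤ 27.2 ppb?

tube 2

Tube n has concentration 863 ppb / 10ⁿ.
Need 10ⁿ ≥ 863 ppb / 27.2 ppb = 31.7, so n ≥ 1.50.
First such tube: n = 2.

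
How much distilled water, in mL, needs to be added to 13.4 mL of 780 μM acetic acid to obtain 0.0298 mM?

0.0298 mM = 29.8 μM.
V₂ = C₁V₁/C₂ = 780 × 13.4 / 29.8 = 351 mL.
Diluent to add = V₂ − V₁ = 351 − 13.4 = 337 mL.

337 mL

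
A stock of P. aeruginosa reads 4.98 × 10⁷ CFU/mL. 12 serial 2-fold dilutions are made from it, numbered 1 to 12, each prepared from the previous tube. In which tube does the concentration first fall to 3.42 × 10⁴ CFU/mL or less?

Tube n has concentration 4.98 × 10⁷ CFU/mL / 2ⁿ.
Need 2ⁿ ≥ 4.98 × 10⁷ CFU/mL / 3.42 × 10⁴ CFU/mL = 1456, so n ≥ 10.51.
First such tube: n = 11.

tube 11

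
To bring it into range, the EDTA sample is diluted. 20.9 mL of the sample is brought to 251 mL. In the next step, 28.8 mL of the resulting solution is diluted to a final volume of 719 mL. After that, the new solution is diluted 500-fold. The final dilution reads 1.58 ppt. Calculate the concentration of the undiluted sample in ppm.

Overall dilution factor = 12.01 × 24.97 × 500 = 1.50 × 10⁵.
Original = 1.58 ppt × 1.50 × 10⁵ = 2.37 × 10⁵ ppt = 0.237 ppm.

0.237 ppm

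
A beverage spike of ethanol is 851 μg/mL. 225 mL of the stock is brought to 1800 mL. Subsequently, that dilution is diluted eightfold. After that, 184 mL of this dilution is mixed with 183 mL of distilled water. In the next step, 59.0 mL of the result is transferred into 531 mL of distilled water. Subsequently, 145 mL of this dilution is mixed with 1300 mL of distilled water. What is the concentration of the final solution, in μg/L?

66.9 μg/L

Overall dilution factor = 8 × 8 × 1.995 × 10 × 9.966 = 1.27 × 10⁴.
851 μg/mL / 1.27 × 10⁴ = 0.0669 μg/mL = 66.9 μg/L.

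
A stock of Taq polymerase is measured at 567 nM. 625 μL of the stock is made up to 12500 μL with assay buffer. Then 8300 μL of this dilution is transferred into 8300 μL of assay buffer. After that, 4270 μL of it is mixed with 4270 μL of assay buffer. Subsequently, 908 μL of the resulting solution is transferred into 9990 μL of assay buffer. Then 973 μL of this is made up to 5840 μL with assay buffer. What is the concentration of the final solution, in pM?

98.4 pM

Overall dilution factor = 20 × 2 × 2 × 12.00 × 6.002 = 5763.
567 nM / 5763 = 0.0984 nM = 98.4 pM.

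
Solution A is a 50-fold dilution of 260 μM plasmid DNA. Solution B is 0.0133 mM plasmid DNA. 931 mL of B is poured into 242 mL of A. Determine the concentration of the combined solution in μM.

11.6 μM

C_A = 260 μM / 50 = 5.20 μM.
C_B = 0.0133 mM = 13.3 μM.
C_mix = (C_A·V_A + C_B·V_B)/(V_A + V_B) = (5.20×242 + 13.3×931) / 1173 = 11.6 μM.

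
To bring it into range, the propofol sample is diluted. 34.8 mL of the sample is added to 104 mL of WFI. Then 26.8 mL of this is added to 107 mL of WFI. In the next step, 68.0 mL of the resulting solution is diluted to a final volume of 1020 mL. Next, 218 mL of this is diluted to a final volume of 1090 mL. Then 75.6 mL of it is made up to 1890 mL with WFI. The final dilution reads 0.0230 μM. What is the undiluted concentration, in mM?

Overall dilution factor = 3.989 × 4.993 × 15 × 5 × 25 = 3.73 × 10⁴.
Original = 0.0230 μM × 3.73 × 10⁴ = 859 μM = 0.859 mM.

0.859 mM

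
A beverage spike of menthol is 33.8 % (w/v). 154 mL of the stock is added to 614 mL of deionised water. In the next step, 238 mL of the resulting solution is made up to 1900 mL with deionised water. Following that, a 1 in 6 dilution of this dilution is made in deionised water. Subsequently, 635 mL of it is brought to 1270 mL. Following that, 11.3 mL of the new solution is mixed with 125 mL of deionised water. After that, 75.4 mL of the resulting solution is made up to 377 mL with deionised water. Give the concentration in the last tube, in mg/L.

11.7 mg/L

Overall dilution factor = 4.987 × 7.983 × 6 × 2 × 12.06 × 5 = 2.88 × 10⁴.
33.8 % (w/v) / 2.88 × 10⁴ = 1.17 × 10⁻³ % (w/v) = 11.7 mg/L.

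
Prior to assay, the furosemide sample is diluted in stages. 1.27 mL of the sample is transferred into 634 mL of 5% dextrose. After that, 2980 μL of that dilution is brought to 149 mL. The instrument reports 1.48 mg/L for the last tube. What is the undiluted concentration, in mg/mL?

Overall dilution factor = 500.2 × 50 = 2.50 × 10⁴.
Original = 1.48 mg/L × 2.50 × 10⁴ = 3.70 × 10⁴ mg/L = 37.0 mg/mL.

37.0 mg/mL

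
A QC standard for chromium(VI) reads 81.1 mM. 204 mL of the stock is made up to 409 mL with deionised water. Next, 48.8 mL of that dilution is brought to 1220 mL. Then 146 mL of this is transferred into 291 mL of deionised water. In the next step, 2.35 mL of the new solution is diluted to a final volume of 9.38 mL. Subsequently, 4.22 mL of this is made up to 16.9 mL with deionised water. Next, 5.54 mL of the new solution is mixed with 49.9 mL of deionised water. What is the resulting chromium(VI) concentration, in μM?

Overall dilution factor = 2.005 × 25 × 2.993 × 3.991 × 4.005 × 10.01 = 2.40 × 10⁴.
81.1 mM / 2.40 × 10⁴ = 3.38 × 10⁻³ mM = 3.38 μM.

3.38 μM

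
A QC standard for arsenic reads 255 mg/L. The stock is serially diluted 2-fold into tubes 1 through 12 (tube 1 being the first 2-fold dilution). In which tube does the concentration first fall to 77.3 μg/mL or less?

tube 2

Tube n has concentration 255 mg/L / 2ⁿ.
Need 2ⁿ ≥ 255 mg/L / 77.3 μg/mL = 3.30, so n ≥ 1.72.
First such tube: n = 2.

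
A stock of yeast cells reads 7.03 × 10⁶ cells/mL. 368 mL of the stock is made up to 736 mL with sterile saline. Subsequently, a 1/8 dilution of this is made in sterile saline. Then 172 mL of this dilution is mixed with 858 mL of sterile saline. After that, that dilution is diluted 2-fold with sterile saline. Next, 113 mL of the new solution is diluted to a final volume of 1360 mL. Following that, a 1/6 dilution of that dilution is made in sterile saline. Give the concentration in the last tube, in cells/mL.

508 cells/mL

Overall dilution factor = 2 × 8 × 5.988 × 2 × 12.04 × 6 = 1.38 × 10⁴.
7.03 × 10⁶ cells/mL / 1.38 × 10⁴ = 508 cells/mL.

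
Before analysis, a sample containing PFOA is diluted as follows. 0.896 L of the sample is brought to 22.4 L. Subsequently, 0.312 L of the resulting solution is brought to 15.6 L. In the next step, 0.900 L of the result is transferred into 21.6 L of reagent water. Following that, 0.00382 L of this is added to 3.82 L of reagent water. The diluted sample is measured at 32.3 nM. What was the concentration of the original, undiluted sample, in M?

1.01 M

Overall dilution factor = 25 × 50 × 25 × 1001 = 3.13 × 10⁷.
Original = 32.3 nM × 3.13 × 10⁷ = 1.01 × 10⁹ nM = 1.01 M.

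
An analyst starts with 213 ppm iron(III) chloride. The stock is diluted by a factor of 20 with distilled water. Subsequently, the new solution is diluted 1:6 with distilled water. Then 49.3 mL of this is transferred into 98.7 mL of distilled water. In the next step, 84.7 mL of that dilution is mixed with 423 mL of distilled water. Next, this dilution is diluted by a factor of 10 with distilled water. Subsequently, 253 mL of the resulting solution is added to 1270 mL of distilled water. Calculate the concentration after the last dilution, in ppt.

1640 ppt

Overall dilution factor = 20 × 6 × 3.002 × 5.994 × 10 × 6.020 = 1.30 × 10⁵.
213 ppm / 1.30 × 10⁵ = 1.64 × 10⁻³ ppm = 1640 ppt.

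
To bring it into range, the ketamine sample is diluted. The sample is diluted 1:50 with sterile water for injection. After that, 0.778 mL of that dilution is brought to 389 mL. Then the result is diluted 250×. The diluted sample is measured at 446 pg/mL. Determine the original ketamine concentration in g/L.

2.79 g/L

Overall dilution factor = 50 × 500 × 250 = 6.25 × 10⁶.
Original = 446 pg/mL × 6.25 × 10⁶ = 2.79 × 10⁹ pg/mL = 2.79 g/L.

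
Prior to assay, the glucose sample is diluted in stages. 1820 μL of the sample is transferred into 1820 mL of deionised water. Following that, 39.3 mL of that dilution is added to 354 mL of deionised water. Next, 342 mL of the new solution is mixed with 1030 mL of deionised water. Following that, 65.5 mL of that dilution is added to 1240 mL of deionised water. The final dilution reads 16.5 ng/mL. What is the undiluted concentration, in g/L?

Overall dilution factor = 1001 × 10.01 × 4.012 × 19.93 = 8.01 × 10⁵.
Original = 16.5 ng/mL × 8.01 × 10⁵ = 1.32 × 10⁷ ng/mL = 13.2 g/L.

13.2 g/L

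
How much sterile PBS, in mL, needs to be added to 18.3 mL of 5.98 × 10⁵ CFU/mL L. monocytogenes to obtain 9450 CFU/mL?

V₂ = C₁V₁/C₂ = 5.98 × 10⁵ × 18.3 / 9450 = 1158 mL.
Diluent to add = V₂ − V₁ = 1158 − 18.3 = 1140 mL.

1140 mL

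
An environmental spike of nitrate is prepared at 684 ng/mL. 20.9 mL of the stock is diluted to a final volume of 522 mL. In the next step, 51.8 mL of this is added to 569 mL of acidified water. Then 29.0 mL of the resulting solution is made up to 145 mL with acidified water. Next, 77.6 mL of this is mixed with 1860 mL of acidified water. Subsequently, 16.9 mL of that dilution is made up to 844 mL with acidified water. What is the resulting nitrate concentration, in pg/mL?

Overall dilution factor = 24.98 × 11.98 × 5 × 24.97 × 49.94 = 1.87 × 10⁶.
684 ng/mL / 1.87 × 10⁶ = 3.67 × 10⁻⁴ ng/mL = 0.367 pg/mL.

0.367 pg/mL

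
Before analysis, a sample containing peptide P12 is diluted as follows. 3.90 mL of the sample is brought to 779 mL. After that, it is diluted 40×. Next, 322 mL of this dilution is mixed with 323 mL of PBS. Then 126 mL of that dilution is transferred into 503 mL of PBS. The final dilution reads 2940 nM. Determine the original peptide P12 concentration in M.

0.235 M

Overall dilution factor = 199.7 × 40 × 2.003 × 4.992 = 7.99 × 10⁴.
Original = 2940 nM × 7.99 × 10⁴ = 2.35 × 10⁸ nM = 0.235 M.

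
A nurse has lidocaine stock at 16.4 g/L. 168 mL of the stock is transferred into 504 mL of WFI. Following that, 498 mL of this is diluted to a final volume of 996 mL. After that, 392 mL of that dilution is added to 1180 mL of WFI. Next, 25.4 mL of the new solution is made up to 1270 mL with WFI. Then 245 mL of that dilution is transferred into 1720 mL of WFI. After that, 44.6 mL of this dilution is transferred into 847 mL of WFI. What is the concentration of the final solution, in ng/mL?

63.8 ng/mL

Overall dilution factor = 4 × 2 × 4.010 × 50 × 8.020 × 19.99 = 2.57 × 10⁵.
16.4 g/L / 2.57 × 10⁵ = 6.38 × 10⁻⁵ g/L = 63.8 ng/mL.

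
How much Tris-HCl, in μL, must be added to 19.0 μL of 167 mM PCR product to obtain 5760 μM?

5760 μM = 5.76 mM.
V₂ = C₁V₁/C₂ = 167 × 19.0 / 5.76 = 551 μL.
Diluent to add = V₂ − V₁ = 551 − 19.0 = 532 μL.

532 μL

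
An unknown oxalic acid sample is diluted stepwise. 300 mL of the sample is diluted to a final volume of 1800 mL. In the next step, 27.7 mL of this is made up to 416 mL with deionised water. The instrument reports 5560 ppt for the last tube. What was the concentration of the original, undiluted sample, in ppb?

501 ppb

Overall dilution factor = 6 × 15.02 = 90.1.
Original = 5560 ppt × 90.1 = 5.01 × 10⁵ ppt = 501 ppb.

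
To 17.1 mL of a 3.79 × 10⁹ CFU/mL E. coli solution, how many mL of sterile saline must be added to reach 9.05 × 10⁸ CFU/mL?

54.5 mL

V₂ = C₁V₁/C₂ = 3.79 × 10⁹ × 17.1 / 9.05 × 10⁸ = 71.6 mL.
Diluent to add = V₂ − V₁ = 71.6 − 17.1 = 54.5 mL.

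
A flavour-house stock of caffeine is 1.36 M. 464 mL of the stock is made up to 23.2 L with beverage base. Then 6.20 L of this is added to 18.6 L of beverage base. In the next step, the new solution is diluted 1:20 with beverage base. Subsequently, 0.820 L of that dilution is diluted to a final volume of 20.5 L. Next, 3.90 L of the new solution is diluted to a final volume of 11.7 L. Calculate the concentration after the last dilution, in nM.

Overall dilution factor = 50 × 4 × 20 × 25 × 3 = 3.00 × 10⁵.
1.36 M / 3.00 × 10⁵ = 4.53 × 10⁻⁶ M = 4530 nM.

4530 nM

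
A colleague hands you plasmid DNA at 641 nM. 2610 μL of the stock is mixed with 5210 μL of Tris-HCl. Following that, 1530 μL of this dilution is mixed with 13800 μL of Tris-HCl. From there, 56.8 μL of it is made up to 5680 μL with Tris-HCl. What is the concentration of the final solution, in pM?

Overall dilution factor = 2.996 × 10.02 × 100 = 3002.
641 nM / 3002 = 0.214 nM = 214 pM.

214 pM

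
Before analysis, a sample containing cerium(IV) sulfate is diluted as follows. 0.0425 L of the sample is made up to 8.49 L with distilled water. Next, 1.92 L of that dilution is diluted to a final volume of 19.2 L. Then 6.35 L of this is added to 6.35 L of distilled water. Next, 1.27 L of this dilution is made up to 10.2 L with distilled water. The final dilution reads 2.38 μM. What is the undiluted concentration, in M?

0.0764 M

Overall dilution factor = 199.8 × 10 × 2 × 8.031 = 3.21 × 10⁴.
Original = 2.38 μM × 3.21 × 10⁴ = 7.64 × 10⁴ μM = 0.0764 M.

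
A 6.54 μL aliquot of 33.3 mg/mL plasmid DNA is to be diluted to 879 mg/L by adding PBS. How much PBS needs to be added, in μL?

879 mg/L = 0.879 mg/mL.
V₂ = C₁V₁/C₂ = 33.3 × 6.54 / 0.879 = 248 μL.
Diluent to add = V₂ − V₁ = 248 − 6.54 = 241 μL.

241 μL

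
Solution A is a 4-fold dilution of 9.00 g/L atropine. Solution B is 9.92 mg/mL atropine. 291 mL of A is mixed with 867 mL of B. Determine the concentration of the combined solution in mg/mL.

7.99 mg/mL

C_A = 9.00 g/L / 4 = 2.25 g/L.
C_B = 9.92 mg/mL = 9.92 g/L.
C_mix = (C_A·V_A + C_B·V_B)/(V_A + V_B) = (2.25×291 + 9.92×867) / 1158 = 7.99 g/L = 7.99 mg/mL.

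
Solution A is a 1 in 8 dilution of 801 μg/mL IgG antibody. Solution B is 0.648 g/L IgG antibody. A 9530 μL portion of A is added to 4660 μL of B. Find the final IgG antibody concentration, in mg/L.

C_A = 801 μg/mL / 8 = 100 μg/mL.
C_B = 0.648 g/L = 648 μg/mL.
C_mix = (C_A·V_A + C_B·V_B)/(V_A + V_B) = (100×9530 + 648×4660) / 14190 = 280 μg/mL = 280 mg/L.

280 mg/L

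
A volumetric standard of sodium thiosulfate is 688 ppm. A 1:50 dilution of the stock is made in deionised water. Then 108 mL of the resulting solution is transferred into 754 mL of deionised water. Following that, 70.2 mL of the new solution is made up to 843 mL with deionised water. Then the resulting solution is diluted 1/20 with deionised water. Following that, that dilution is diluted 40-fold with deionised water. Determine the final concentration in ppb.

Overall dilution factor = 50 × 7.981 × 12.01 × 20 × 40 = 3.83 × 10⁶.
688 ppm / 3.83 × 10⁶ = 1.79 × 10⁻⁴ ppm = 0.179 ppb.

0.179 ppb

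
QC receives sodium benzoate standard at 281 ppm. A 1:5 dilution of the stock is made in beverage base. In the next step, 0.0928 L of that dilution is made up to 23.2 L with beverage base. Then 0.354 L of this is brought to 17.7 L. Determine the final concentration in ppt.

Overall dilution factor = 5 × 250 × 50 = 6.25 × 10⁴.
281 ppm / 6.25 × 10⁴ = 4.50 × 10⁻³ ppm = 4500 ppt.

4500 ppt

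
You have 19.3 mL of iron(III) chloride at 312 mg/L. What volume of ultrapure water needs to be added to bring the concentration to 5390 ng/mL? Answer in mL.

1100 mL

5390 ng/mL = 5.39 mg/L.
V₂ = C₁V₁/C₂ = 312 × 19.3 / 5.39 = 1117 mL.
Diluent to add = V₂ − V₁ = 1117 − 19.3 = 1100 mL.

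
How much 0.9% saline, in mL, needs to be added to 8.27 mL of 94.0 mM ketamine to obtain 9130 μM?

76.9 mL

9130 μM = 9.13 mM.
V₂ = C₁V₁/C₂ = 94.0 × 8.27 / 9.13 = 85.1 mL.
Diluent to add = V₂ − V₁ = 85.1 − 8.27 = 76.9 mL.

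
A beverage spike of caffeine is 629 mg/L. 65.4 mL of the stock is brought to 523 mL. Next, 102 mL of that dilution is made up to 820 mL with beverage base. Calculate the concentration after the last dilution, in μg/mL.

Overall dilution factor = 7.997 × 8.039 = 64.3.
629 mg/L / 64.3 = 9.78 mg/L = 9.78 μg/mL.

9.78 μg/mL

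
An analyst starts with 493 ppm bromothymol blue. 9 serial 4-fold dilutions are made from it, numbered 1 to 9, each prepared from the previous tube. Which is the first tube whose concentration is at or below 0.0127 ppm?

tube 8

Tube n has concentration 493 ppm / 4ⁿ.
Need 4ⁿ ≥ 493 ppm / 0.0127 ppm = 3.88 × 10⁴, so n ≥ 7.62.
First such tube: n = 8.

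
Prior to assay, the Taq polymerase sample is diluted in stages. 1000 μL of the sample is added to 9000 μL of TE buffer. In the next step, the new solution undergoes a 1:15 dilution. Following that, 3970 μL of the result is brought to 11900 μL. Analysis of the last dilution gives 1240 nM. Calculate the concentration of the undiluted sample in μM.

558 μM

Overall dilution factor = 10 × 15 × 2.997 = 450.
Original = 1240 nM × 450 = 5.58 × 10⁵ nM = 558 μM.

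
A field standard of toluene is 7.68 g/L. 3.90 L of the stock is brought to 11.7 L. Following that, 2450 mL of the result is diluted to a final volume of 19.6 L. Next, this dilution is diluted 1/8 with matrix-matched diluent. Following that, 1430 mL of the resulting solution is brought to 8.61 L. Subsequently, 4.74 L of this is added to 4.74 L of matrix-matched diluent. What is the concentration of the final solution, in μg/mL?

Overall dilution factor = 3 × 8 × 8 × 6.021 × 2 = 2312.
7.68 g/L / 2312 = 3.32 × 10⁻³ g/L = 3.32 μg/mL.

3.32 μg/mL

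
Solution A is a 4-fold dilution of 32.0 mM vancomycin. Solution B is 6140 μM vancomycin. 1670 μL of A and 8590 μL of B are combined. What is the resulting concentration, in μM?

C_A = 32.0 mM / 4 = 8.00 mM.
C_B = 6140 μM = 6.14 mM.
C_mix = (C_A·V_A + C_B·V_B)/(V_A + V_B) = (8.00×1670 + 6.14×8590) / 10260 = 6.44 mM = 6440 μM.

6440 μM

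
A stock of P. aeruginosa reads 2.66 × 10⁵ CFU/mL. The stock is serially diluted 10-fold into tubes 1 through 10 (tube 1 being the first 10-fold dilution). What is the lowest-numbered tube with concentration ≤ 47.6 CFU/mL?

Tube n has concentration 2.66 × 10⁵ CFU/mL / 10ⁿ.
Need 10ⁿ ≥ 2.66 × 10⁵ CFU/mL / 47.6 CFU/mL = 5588, so n ≥ 3.75.
First such tube: n = 4.

tube 4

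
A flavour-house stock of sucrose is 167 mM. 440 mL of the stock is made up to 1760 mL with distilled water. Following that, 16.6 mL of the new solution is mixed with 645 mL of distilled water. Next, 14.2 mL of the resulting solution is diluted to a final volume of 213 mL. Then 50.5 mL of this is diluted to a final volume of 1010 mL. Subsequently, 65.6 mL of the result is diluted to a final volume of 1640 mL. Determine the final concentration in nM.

Overall dilution factor = 4 × 39.86 × 15 × 20 × 25 = 1.20 × 10⁶.
167 mM / 1.20 × 10⁶ = 1.40 × 10⁻⁴ mM = 140 nM.

140 nM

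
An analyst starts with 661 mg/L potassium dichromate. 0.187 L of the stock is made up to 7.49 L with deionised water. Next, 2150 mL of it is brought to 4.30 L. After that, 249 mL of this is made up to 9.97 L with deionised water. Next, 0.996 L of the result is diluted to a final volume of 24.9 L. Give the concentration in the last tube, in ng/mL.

Overall dilution factor = 40.05 × 2 × 40.04 × 25 = 8.02 × 10⁴.
661 mg/L / 8.02 × 10⁴ = 8.24 × 10⁻³ mg/L = 8.24 ng/mL.

8.24 ng/mL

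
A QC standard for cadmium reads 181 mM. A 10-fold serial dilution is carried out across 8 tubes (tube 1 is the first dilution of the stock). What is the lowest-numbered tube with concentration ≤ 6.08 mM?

tube 2

Tube n has concentration 181 mM / 10ⁿ.
Need 10ⁿ ≥ 181 mM / 6.08 mM = 29.8, so n ≥ 1.47.
First such tube: n = 2.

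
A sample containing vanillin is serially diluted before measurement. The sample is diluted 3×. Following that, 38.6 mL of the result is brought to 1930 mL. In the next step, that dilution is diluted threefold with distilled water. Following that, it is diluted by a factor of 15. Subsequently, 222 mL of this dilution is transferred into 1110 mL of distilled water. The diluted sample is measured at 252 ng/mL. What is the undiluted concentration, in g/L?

10.2 g/L

Overall dilution factor = 3 × 50 × 3 × 15 × 6 = 4.05 × 10⁴.
Original = 252 ng/mL × 4.05 × 10⁴ = 1.02 × 10⁷ ng/mL = 10.2 g/L.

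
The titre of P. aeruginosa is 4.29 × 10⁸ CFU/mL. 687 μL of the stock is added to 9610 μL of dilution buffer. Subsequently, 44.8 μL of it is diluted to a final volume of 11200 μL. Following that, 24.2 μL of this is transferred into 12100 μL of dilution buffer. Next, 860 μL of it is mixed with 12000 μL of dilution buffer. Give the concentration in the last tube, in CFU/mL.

Overall dilution factor = 14.99 × 250 × 501 × 14.95 = 2.81 × 10⁷.
4.29 × 10⁸ CFU/mL / 2.81 × 10⁷ = 15.3 CFU/mL.

15.3 CFU/mL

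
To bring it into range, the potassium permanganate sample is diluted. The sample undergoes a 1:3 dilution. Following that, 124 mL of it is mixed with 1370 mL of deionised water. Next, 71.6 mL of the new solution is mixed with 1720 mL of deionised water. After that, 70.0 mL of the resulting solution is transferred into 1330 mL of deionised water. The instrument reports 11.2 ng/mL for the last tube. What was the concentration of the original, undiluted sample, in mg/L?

Overall dilution factor = 3 × 12.05 × 25.02 × 20 = 1.81 × 10⁴.
Original = 11.2 ng/mL × 1.81 × 10⁴ = 2.03 × 10⁵ ng/mL = 203 mg/L.

203 mg/L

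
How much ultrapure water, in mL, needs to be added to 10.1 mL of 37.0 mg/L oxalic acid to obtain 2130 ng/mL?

2130 ng/mL = 2.13 mg/L.
V₂ = C₁V₁/C₂ = 37.0 × 10.1 / 2.13 = 175 mL.
Diluent to add = V₂ − V₁ = 175 − 10.1 = 165 mL.

165 mL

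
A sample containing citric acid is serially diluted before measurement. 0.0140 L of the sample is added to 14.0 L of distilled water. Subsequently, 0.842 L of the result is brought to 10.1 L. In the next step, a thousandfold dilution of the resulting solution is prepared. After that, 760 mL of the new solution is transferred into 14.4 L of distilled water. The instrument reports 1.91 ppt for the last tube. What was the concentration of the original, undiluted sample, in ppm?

457 ppm

Overall dilution factor = 1001 × 12.00 × 1000 × 19.95 = 2.40 × 10⁸.
Original = 1.91 ppt × 2.40 × 10⁸ = 4.57 × 10⁸ ppt = 457 ppm.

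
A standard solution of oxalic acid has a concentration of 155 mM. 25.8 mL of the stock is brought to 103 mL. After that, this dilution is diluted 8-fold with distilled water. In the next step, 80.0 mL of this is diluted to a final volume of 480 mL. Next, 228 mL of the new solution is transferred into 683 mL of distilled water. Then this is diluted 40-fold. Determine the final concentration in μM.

5.06 μM

Overall dilution factor = 3.992 × 8 × 6 × 3.996 × 40 = 3.06 × 10⁴.
155 mM / 3.06 × 10⁴ = 5.06 × 10⁻³ mM = 5.06 μM.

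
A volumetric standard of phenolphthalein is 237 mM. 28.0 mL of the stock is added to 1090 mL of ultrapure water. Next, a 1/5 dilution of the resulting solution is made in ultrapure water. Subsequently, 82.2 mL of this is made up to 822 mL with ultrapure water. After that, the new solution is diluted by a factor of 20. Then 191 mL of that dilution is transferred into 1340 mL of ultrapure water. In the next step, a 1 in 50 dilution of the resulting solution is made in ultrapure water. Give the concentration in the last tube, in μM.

Overall dilution factor = 39.93 × 5 × 10 × 20 × 8.016 × 50 = 1.60 × 10⁷.
237 mM / 1.60 × 10⁷ = 1.48 × 10⁻⁵ mM = 0.0148 μM.

0.0148 μM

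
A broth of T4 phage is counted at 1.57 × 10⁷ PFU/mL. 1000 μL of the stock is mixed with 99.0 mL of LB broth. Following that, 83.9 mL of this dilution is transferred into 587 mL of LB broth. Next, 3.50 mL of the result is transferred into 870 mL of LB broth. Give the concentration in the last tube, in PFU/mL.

78.7 PFU/mL

Overall dilution factor = 100 × 7.996 × 249.6 = 2.00 × 10⁵.
1.57 × 10⁷ PFU/mL / 2.00 × 10⁵ = 78.7 PFU/mL.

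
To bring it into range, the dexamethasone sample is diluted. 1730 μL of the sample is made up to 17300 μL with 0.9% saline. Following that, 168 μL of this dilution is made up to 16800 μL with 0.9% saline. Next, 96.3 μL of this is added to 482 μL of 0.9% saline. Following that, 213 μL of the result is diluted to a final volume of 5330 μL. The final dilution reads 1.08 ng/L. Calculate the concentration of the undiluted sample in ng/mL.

Overall dilution factor = 10 × 100 × 6.005 × 25.02 = 1.50 × 10⁵.
Original = 1.08 ng/L × 1.50 × 10⁵ = 1.62 × 10⁵ ng/L = 162 ng/mL.

162 ng/mL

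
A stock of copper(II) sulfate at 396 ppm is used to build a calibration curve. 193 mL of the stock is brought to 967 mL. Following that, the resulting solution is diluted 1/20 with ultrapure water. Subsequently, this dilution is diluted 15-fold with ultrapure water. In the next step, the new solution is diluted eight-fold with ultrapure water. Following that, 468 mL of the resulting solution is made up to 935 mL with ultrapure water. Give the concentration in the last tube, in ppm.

Overall dilution factor = 5.010 × 20 × 15 × 8 × 1.998 = 2.40 × 10⁴.
396 ppm / 2.40 × 10⁴ = 0.0165 ppm.

0.0165 ppm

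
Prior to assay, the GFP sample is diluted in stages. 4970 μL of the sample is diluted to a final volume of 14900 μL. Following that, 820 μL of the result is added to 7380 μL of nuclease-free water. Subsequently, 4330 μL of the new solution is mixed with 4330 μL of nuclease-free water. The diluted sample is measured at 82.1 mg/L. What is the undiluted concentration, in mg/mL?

Overall dilution factor = 2.998 × 10 × 2 = 60.0.
Original = 82.1 mg/L × 60.0 = 4923 mg/L = 4.92 mg/mL.

4.92 mg/mL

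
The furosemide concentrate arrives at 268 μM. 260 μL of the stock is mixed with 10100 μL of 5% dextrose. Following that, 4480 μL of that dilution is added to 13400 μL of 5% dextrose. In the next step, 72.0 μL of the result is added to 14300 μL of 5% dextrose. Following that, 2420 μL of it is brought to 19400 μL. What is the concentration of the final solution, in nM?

1.05 nM

Overall dilution factor = 39.85 × 3.991 × 199.6 × 8.017 = 2.54 × 10⁵.
268 μM / 2.54 × 10⁵ = 1.05 × 10⁻³ μM = 1.05 nM.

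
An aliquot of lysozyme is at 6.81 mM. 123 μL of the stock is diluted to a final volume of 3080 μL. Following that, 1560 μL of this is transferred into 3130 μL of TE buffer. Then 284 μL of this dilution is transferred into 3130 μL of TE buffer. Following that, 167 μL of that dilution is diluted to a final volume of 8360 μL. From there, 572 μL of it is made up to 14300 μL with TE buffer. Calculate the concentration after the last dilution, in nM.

Overall dilution factor = 25.04 × 3.006 × 12.02 × 50.06 × 25 = 1.13 × 10⁶.
6.81 mM / 1.13 × 10⁶ = 6.01 × 10⁻⁶ mM = 6.01 nM.

6.01 nM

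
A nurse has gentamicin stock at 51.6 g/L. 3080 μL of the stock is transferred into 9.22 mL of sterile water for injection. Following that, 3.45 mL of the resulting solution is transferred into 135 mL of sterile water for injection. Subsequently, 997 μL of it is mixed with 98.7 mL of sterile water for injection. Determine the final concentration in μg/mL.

3.22 μg/mL

Overall dilution factor = 3.994 × 40.13 × 100.00 = 1.60 × 10⁴.
51.6 g/L / 1.60 × 10⁴ = 3.22 × 10⁻³ g/L = 3.22 μg/mL.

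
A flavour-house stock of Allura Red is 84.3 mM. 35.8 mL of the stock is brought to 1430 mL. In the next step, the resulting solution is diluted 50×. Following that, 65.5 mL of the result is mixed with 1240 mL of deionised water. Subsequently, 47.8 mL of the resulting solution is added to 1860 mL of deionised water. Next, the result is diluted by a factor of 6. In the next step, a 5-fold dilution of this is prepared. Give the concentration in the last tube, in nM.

1.77 nM

Overall dilution factor = 39.94 × 50 × 19.93 × 39.91 × 6 × 5 = 4.77 × 10⁷.
84.3 mM / 4.77 × 10⁷ = 1.77 × 10⁻⁶ mM = 1.77 nM.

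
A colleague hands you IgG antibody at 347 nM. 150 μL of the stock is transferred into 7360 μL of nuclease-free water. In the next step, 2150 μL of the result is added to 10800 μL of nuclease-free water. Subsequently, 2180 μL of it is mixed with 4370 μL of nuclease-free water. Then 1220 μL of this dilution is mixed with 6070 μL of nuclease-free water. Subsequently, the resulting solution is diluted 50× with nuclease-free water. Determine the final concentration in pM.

Overall dilution factor = 50.07 × 6.023 × 3.005 × 5.975 × 50 = 2.71 × 10⁵.
347 nM / 2.71 × 10⁵ = 1.28 × 10⁻³ nM = 1.28 pM.

1.28 pM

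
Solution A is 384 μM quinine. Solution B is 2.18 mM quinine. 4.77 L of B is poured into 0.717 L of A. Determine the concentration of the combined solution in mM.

C_B = 2.18 mM = 2180 μM.
C_mix = (C_A·V_A + C_B·V_B)/(V_A + V_B) = (384×0.717 + 2180×4.77) / 5.487 = 1945 μM = 1.95 mM.

1.95 mM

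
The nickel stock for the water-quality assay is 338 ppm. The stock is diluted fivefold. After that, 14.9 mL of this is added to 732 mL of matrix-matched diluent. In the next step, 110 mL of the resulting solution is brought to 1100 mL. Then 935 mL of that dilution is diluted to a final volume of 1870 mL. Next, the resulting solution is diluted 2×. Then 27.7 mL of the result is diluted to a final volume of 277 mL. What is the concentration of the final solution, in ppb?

3.37 ppb

Overall dilution factor = 5 × 50.13 × 10 × 2 × 2 × 10 = 1.00 × 10⁵.
338 ppm / 1.00 × 10⁵ = 3.37 × 10⁻³ ppm = 3.37 ppb.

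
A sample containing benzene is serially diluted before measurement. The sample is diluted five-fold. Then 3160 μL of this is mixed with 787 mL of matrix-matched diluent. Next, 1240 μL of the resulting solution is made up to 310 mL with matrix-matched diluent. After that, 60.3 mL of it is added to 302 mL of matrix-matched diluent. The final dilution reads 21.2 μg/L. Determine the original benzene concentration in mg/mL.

Overall dilution factor = 5 × 250.1 × 250 × 6.008 = 1.88 × 10⁶.
Original = 21.2 μg/L × 1.88 × 10⁶ = 3.98 × 10⁷ μg/L = 39.8 mg/mL.

39.8 mg/mL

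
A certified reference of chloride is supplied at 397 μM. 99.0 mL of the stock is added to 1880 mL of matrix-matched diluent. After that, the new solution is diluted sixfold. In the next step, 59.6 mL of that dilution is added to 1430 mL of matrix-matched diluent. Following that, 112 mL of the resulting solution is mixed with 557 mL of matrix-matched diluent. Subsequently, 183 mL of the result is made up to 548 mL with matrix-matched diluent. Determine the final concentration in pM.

7400 pM

Overall dilution factor = 19.99 × 6 × 24.99 × 5.973 × 2.995 = 5.36 × 10⁴.
397 μM / 5.36 × 10⁴ = 7.40 × 10⁻³ μM = 7400 pM.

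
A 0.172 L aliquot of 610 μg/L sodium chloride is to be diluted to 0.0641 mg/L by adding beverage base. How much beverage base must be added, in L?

0.0641 mg/L = 64.1 μg/L.
V₂ = C₁V₁/C₂ = 610 × 0.172 / 64.1 = 1.64 L.
Diluent to add = V₂ − V₁ = 1.64 − 0.172 = 1.46 L.

1.46 L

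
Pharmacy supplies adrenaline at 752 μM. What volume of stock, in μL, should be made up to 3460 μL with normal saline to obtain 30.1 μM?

138 μL

V₁ = C₂V₂/C₁ = 30.1 × 3460 / 752 = 138 μL.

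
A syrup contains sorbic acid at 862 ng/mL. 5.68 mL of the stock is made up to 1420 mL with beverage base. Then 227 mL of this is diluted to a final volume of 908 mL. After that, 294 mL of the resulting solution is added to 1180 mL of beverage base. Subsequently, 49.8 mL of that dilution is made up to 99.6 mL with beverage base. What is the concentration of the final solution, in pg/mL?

Overall dilution factor = 250 × 4 × 5.014 × 2 = 1.00 × 10⁴.
862 ng/mL / 1.00 × 10⁴ = 0.0860 ng/mL = 86.0 pg/mL.

86.0 pg/mL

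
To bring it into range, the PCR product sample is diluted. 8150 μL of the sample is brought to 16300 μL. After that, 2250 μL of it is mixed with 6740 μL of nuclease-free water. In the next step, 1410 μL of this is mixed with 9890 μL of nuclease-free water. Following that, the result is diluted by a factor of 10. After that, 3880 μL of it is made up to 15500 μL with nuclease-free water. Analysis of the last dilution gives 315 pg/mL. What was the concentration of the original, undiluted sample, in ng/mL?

Overall dilution factor = 2 × 3.996 × 8.014 × 10 × 3.995 = 2558.
Original = 315 pg/mL × 2558 = 8.06 × 10⁵ pg/mL = 806 ng/mL.

806 ng/mL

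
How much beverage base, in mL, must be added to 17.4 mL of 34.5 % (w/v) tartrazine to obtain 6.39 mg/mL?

922 mL

6.39 mg/mL = 0.639 % (w/v).
V₂ = C₁V₁/C₂ = 34.5 × 17.4 / 0.639 = 939 mL.
Diluent to add = V₂ − V₁ = 939 − 17.4 = 922 mL.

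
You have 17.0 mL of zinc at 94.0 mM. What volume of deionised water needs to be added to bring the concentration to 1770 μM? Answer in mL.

886 mL

1770 μM = 1.77 mM.
V₂ = C₁V₁/C₂ = 94.0 × 17.0 / 1.77 = 903 mL.
Diluent to add = V₂ − V₁ = 903 − 17.0 = 886 mL.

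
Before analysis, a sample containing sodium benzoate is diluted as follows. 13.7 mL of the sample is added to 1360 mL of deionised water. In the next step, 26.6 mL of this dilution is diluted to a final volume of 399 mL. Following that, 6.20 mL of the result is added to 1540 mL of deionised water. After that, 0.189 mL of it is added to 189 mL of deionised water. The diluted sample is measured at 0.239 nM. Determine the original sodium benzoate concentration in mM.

Overall dilution factor = 100.3 × 15 × 249.4 × 1001 = 3.75 × 10⁸.
Original = 0.239 nM × 3.75 × 10⁸ = 8.97 × 10⁷ nM = 89.7 mM.

89.7 mM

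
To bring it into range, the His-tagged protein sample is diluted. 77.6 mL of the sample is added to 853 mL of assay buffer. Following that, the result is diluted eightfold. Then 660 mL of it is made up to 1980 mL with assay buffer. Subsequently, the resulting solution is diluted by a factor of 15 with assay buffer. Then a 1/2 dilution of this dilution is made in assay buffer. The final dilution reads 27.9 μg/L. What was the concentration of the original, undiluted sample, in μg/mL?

241 μg/mL

Overall dilution factor = 11.99 × 8 × 3 × 15 × 2 = 8634.
Original = 27.9 μg/L × 8634 = 2.41 × 10⁵ μg/L = 241 μg/mL.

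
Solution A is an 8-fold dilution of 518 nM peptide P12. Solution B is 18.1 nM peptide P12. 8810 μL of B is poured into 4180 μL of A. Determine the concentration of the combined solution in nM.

C_A = 518 nM / 8 = 64.8 nM.
C_mix = (C_A·V_A + C_B·V_B)/(V_A + V_B) = (64.8×4180 + 18.1×8810) / 12990 = 33.1 nM.

33.1 nM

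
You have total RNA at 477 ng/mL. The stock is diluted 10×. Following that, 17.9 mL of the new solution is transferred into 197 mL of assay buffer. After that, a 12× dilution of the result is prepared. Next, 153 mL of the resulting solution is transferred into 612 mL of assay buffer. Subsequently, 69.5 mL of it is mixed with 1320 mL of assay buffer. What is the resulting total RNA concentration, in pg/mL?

Overall dilution factor = 10 × 12.01 × 12 × 5 × 19.99 = 1.44 × 10⁵.
477 ng/mL / 1.44 × 10⁵ = 3.31 × 10⁻³ ng/mL = 3.31 pg/mL.

3.31 pg/mL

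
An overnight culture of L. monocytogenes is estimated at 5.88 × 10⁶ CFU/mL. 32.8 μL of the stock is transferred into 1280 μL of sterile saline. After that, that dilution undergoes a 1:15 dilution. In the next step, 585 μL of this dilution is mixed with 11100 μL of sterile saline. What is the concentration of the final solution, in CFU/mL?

Overall dilution factor = 40.02 × 15 × 19.97 = 1.20 × 10⁴.
5.88 × 10⁶ CFU/mL / 1.20 × 10⁴ = 490 CFU/mL.

490 CFU/mL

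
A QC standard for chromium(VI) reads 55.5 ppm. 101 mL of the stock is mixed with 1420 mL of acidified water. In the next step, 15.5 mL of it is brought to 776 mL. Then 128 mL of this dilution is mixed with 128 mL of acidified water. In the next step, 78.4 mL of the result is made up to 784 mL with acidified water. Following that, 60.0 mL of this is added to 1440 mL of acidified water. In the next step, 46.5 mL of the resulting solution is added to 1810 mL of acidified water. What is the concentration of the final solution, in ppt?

Overall dilution factor = 15.06 × 50.06 × 2 × 10 × 25 × 39.92 = 1.51 × 10⁷.
55.5 ppm / 1.51 × 10⁷ = 3.69 × 10⁻⁶ ppm = 3.69 ppt.

3.69 ppt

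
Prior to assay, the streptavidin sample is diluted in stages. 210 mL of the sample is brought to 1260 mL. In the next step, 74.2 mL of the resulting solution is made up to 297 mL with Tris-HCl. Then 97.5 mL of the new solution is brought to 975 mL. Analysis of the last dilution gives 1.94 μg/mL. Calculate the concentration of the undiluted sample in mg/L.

466 mg/L

Overall dilution factor = 6 × 4.003 × 10 = 240.
Original = 1.94 μg/mL × 240 = 466 μg/mL = 466 mg/L.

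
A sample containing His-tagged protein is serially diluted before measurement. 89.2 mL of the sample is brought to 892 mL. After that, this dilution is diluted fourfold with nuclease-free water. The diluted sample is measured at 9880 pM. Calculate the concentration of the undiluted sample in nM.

Overall dilution factor = 10 × 4 = 40.0.
Original = 9880 pM × 40.0 = 3.95 × 10⁵ pM = 395 nM.

395 nM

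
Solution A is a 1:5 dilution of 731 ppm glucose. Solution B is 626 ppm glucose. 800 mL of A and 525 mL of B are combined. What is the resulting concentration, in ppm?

C_A = 731 ppm / 5 = 146 ppm.
C_mix = (C_A·V_A + C_B·V_B)/(V_A + V_B) = (146×800 + 626×525) / 1325 = 336 ppm.

336 ppm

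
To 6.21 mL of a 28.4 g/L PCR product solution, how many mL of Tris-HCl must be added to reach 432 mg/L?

402 mL

432 mg/L = 0.432 g/L.
V₂ = C₁V₁/C₂ = 28.4 × 6.21 / 0.432 = 408 mL.
Diluent to add = V₂ − V₁ = 408 − 6.21 = 402 mL.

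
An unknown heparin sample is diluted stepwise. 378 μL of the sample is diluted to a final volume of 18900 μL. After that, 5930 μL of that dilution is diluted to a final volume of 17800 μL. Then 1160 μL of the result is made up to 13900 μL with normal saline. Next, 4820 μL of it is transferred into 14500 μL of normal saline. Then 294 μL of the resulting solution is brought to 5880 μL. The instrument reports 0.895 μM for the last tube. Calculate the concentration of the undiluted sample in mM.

129 mM

Overall dilution factor = 50 × 3.002 × 11.98 × 4.008 × 20 = 1.44 × 10⁵.
Original = 0.895 μM × 1.44 × 10⁵ = 1.29 × 10⁵ μM = 129 mM.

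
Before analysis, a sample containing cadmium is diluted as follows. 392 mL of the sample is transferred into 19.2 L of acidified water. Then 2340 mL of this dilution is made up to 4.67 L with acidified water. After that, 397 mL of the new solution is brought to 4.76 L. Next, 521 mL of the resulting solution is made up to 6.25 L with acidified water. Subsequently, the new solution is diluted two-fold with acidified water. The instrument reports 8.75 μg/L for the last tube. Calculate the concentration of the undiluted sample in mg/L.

Overall dilution factor = 49.98 × 1.996 × 11.99 × 12.00 × 2 = 2.87 × 10⁴.
Original = 8.75 μg/L × 2.87 × 10⁴ = 2.51 × 10⁵ μg/L = 251 mg/L.

251 mg/L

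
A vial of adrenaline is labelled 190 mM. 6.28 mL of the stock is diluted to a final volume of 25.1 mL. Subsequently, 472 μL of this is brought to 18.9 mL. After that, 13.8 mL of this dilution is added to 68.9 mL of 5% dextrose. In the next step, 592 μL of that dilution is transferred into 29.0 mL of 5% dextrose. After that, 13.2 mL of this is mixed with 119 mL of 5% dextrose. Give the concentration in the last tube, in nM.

396 nM

Overall dilution factor = 3.997 × 40.04 × 5.993 × 49.99 × 10.02 = 4.80 × 10⁵.
190 mM / 4.80 × 10⁵ = 3.96 × 10⁻⁴ mM = 396 nM.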